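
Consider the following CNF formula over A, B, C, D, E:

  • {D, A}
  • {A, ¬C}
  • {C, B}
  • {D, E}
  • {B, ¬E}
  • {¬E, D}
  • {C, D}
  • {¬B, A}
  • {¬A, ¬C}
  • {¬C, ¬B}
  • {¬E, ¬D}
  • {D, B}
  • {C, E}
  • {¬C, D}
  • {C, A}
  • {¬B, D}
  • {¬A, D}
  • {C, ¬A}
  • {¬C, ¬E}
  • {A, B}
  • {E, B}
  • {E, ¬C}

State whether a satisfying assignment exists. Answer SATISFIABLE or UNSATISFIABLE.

UNSATISFIABLE

C = True:
  propagation gives A=True; an empty clause results — contradiction.
C = False:
  propagation gives B=True, D=True, A=True; an empty clause results — contradiction.
Every branch closes, so no satisfying assignment exists.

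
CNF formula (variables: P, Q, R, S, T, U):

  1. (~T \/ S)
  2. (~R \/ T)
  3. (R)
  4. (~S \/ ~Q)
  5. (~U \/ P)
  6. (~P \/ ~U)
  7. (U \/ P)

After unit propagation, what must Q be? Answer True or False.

Unit clause (R) sets R = True.
(~R \/ T): since R = True, the clause reduces to (T). T = True.
(~T \/ S) with T = True leaves only S, so S = True.
(~S \/ ~Q) with S = True leaves only ~Q, so Q = False.

False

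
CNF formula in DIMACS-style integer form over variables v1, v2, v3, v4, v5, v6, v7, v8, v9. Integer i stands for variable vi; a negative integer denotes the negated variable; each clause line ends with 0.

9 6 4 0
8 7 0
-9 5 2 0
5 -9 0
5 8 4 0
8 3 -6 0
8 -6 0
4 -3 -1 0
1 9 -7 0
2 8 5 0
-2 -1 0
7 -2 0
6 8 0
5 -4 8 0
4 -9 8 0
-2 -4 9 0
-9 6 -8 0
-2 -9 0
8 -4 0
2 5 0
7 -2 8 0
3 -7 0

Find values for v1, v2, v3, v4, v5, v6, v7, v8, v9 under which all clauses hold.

v1 = True, v2 = False, v3 = True, v4 = True, v5 = True, v6 = True, v7 = True, v8 = True, v9 = False

Pure literal: v5 appears only positively; assign v5 = True.
Set v1 = True and propagate.
  then v2 is forced to False.
The remaining clauses are satisfied by v3 = True, v4 = True, v6 = True, v7 = True, v8 = True, v9 = False.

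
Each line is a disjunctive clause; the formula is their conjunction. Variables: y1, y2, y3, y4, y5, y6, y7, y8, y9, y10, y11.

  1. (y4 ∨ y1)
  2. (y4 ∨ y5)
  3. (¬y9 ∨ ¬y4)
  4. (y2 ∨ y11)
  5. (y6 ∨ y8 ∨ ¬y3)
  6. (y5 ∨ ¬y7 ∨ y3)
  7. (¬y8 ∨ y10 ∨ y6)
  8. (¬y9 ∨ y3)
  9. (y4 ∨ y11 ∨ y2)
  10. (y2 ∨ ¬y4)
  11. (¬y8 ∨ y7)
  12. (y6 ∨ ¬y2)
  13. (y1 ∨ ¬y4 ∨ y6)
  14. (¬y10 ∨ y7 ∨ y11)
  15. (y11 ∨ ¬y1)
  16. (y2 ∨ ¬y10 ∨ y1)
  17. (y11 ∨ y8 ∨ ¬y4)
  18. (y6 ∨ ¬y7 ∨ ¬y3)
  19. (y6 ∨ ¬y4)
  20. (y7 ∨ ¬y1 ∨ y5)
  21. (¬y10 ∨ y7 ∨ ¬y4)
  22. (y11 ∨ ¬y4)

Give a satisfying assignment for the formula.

y1 = True, y2 = True, y3 = True, y4 = True, y5 = True, y6 = True, y7 = True, y8 = False, y9 = False, y10 = True, y11 = True

Pure literal: y5 appears only positively; assign y5 = True.
Pure literal: y6 appears only positively; assign y6 = True.
Set y1 = True and propagate.
  then y11 is forced to True.
Branch on y2: take y2 = True.
Set y3 = True and propagate.
The remaining clauses are satisfied by y4 = True, y7 = True, y8 = False, y9 = False, y10 = True.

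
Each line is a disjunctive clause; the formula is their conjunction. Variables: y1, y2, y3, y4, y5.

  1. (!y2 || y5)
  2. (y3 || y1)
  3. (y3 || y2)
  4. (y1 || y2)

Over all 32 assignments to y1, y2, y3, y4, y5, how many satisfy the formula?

Case analysis on y2 and y1:
  y2=1, y1=1: remaining (y3,y4,y5) ∈ {(0,0,1); (0,1,1); (1,0,1); (1,1,1)} — 4.
  y2=1, y1=0: remaining (y3,y4,y5) ∈ {(1,0,1); (1,1,1)} — 2.
  y2=0, y1=1: remaining (y3,y4,y5) ∈ {(1,0,0); (1,0,1); (1,1,0); (1,1,1)} — 4.
  y2=0, y1=0: a clause becomes empty — 0.
Total: 4 + 2 + 4 + 0 = 10.

10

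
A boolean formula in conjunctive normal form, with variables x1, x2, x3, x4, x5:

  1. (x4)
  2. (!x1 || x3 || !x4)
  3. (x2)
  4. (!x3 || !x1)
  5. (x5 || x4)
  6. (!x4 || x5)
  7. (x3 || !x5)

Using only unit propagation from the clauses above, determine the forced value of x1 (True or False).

False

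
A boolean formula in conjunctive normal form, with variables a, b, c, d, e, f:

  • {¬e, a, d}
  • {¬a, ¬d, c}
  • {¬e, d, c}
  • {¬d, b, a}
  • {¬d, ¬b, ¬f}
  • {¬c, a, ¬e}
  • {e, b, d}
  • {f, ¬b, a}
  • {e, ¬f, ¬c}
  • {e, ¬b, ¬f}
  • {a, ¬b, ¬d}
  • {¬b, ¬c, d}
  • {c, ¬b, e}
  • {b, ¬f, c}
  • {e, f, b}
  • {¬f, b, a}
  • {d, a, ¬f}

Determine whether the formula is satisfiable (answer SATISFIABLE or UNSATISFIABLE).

Branch on a: take a = True.
Try b = True.
Try c = True.
  then d is forced to True.
  then f is forced to False.
e is now unconstrained; take e = True.
So a = T, b = T, c = T, d = T, e = T, f = F is a satisfying assignment.

SATISFIABLE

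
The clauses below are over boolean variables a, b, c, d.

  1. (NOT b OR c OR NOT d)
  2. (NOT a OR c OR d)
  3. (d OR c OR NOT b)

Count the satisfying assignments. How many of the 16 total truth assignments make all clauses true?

Split on c, then d.
  c=T, d=T: remaining (a,b) ∈ {(F,F); (F,T); (T,F); (T,T)} — 4.
  c=T, d=F: remaining (a,b) ∈ {(F,F); (F,T); (T,F); (T,T)} — 4.
  c=F, d=T: remaining (a,b) ∈ {(F,F); (T,F)} — 2.
  c=F, d=F: remaining (a,b) ∈ {(F,F)} — 1.
Total: 4 + 4 + 2 + 1 = 11.

11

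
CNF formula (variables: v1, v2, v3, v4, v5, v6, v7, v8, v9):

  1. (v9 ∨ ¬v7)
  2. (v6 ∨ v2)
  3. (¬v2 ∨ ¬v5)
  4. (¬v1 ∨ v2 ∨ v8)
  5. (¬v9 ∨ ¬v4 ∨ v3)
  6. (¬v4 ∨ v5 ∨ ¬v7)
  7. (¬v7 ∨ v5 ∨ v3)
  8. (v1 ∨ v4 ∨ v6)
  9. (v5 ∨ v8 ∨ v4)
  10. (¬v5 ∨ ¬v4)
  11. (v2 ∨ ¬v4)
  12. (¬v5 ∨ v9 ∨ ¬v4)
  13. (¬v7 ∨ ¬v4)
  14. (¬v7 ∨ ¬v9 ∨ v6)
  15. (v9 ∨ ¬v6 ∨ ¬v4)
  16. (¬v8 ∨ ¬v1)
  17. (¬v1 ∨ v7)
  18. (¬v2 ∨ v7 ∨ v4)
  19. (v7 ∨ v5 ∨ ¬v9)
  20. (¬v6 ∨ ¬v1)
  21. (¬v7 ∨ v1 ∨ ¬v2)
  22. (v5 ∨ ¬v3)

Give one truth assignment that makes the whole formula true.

Try v1 = False.
The remaining clauses are satisfied by v2 = False, v3 = False, v4 = False, v5 = True, v6 = True, v7 = False, v8 = True, v9 = False.
Every clause has at least one true literal under this assignment.

v1 = 0, v2 = 0, v3 = 0, v4 = 0, v5 = 1, v6 = 1, v7 = 0, v8 = 1, v9 = 0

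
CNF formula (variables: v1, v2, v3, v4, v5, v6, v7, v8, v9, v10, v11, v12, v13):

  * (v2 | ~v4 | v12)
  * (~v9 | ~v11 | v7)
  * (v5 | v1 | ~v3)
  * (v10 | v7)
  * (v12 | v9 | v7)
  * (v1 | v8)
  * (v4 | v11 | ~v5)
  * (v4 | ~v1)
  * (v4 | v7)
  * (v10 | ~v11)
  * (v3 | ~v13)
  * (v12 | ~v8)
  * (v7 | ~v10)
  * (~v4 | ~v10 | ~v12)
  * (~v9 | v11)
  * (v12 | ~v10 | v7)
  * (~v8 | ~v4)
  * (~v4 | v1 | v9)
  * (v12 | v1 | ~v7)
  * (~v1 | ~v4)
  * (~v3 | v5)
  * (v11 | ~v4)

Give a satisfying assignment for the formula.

v1=F, v2=F, v3=F, v4=F, v5=F, v6=T, v7=T, v8=T, v9=F, v10=T, v11=T, v12=T, v13=F

v13 occurs only negated in the remaining clauses — set v13 = False.
Set v1 = False and propagate.
  then v8 is forced to True.
  then v12 is forced to True.
  then v4 is forced to False.
  then v7 is forced to True.
Try v3 = False.
Set v5 = False and propagate.
For the remaining variables, v2 = False, v6 = True, v9 = False, v10 = True, v11 = True works.
Check each clause:
  1. (v2 | ~v4 | v12) — ~v4 is true.
  2. (v7 | ~v9 | ~v11) — v7 is true.
  3. (v5 | v1 | ~v3) — ~v3 is true.
  4. (v10 | v7) — v10 is true.
  5. (v7 | v9 | v12) — v12 is true.
  6. (v8 | v1) — v8 is true.
  7. (~v5 | v4 | v11) — v11 is true.
  8. (v4 | ~v1) — ~v1 is true.
  9. (v4 | v7) — v7 is true.
  10. (v10 | ~v11) — v10 is true.
  11. (~v13 | v3) — ~v13 is true.
  12. (v12 | ~v8) — v12 is true.
  13. (v7 | ~v10) — v7 is true.
  14. (~v12 | ~v4 | ~v10) — ~v4 is true.
  15. (~v9 | v11) — v11 is true.
  16. (v7 | ~v10 | v12) — v12 is true.
  17. (~v8 | ~v4) — ~v4 is true.
  18. (v9 | ~v4 | v1) — ~v4 is true.
  19. (v1 | v12 | ~v7) — v12 is true.
  20. (~v1 | ~v4) — ~v4 is true.
  21. (v5 | ~v3) — ~v3 is true.
  22. (~v4 | v11) — v11 is true.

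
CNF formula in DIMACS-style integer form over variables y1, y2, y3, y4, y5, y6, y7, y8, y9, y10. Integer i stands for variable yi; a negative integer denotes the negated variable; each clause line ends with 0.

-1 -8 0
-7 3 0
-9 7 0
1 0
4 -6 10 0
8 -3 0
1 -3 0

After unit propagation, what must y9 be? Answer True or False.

False

(y1) stands alone — y1 = True.
From (~y8 | ~y1) and y1 = True: y8 = False.
From (~y3 | y8) and y8 = False: y3 = False.
(y3 | ~y7): since y3 = False, the clause reduces to (~y7). y7 = False.
From (~y9 | y7) and y7 = False: y9 = False.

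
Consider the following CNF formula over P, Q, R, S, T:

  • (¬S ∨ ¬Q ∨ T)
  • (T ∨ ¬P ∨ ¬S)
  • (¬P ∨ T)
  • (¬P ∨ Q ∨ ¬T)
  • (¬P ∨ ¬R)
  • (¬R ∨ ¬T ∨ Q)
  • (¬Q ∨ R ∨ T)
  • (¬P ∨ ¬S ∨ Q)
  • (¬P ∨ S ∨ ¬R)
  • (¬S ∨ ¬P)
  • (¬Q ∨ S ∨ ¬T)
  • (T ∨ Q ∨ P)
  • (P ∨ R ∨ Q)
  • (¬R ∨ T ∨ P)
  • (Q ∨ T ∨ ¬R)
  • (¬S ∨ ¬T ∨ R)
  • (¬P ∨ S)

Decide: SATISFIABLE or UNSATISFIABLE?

Try P = False.
Branch on Q: take Q = True.
For the remaining variables, R = True, S = True, T = True works.
So P = False, Q = True, R = True, S = True, T = True is a satisfying assignment.

SATISFIABLE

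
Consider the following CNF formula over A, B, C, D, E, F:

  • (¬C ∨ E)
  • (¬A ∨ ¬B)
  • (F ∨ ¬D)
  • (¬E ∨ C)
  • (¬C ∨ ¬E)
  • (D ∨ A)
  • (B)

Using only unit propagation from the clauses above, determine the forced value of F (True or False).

True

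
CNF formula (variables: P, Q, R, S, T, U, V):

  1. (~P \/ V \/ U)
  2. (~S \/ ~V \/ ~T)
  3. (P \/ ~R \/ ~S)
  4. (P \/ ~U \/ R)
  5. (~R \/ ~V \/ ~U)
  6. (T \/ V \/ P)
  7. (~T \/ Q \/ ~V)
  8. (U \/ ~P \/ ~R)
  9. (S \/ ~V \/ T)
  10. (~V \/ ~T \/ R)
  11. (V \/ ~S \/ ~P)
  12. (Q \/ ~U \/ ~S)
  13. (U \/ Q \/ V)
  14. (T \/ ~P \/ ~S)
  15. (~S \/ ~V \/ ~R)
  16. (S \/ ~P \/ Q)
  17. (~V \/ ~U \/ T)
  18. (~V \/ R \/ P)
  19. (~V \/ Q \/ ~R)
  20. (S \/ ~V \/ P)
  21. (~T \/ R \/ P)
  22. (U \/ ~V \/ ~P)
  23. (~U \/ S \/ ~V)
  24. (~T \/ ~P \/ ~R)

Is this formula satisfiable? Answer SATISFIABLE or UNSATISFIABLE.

SATISFIABLE

Q occurs only positively in the remaining clauses — set Q = True.
Try P = False.
Set R = True and propagate.
  then S is forced to False.
  then V is forced to False.
  then T is forced to True.
U is now unconstrained; take U = True.
Every clause has at least one true literal under this assignment.
So P=False, Q=True, R=True, S=False, T=True, U=True, V=False is a satisfying assignment.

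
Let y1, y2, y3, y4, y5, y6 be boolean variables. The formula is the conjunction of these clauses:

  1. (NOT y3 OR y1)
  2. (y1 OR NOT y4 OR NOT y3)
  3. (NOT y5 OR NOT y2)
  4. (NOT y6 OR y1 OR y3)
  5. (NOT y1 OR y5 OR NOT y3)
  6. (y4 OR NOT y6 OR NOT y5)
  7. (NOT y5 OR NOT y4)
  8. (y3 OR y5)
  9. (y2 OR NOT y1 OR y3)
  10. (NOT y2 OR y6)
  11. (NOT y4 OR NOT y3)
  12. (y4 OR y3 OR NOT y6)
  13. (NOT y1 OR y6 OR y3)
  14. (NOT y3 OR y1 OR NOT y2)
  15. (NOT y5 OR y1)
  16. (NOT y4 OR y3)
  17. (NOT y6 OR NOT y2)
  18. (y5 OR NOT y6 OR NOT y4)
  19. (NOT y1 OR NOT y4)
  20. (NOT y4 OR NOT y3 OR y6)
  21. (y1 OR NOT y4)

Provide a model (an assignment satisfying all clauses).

Try y1 = True.
  then y4 is forced to False.
For the remaining variables, y2 = False, y3 = True, y5 = True, y6 = False works.

y1 = 1, y2 = 0, y3 = 1, y4 = 0, y5 = 1, y6 = 0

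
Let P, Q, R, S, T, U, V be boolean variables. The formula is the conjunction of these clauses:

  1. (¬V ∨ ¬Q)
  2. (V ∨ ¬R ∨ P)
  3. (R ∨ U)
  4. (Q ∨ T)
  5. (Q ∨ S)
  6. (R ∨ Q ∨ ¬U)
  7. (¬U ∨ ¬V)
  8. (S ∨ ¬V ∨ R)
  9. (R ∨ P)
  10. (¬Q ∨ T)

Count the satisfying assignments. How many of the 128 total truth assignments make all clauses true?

Case analysis on Q and R:
  Q=T, R=T: remaining (P,S,T,U,V) ∈ {(T,F,T,F,F); (T,F,T,T,F); (T,T,T,F,F); (T,T,T,T,F)} — 4.
  Q=T, R=F: remaining (P,S,T,U,V) ∈ {(T,F,T,T,F); (T,T,T,T,F)} — 2.
  Q=F, R=T: remaining (P,S,T,U,V) ∈ {(F,T,T,F,T); (T,T,T,F,F); (T,T,T,F,T); (T,T,T,T,F)} — 4.
  Q=F, R=F: a clause becomes empty — 0.
Total: 4 + 2 + 4 + 0 = 10.

10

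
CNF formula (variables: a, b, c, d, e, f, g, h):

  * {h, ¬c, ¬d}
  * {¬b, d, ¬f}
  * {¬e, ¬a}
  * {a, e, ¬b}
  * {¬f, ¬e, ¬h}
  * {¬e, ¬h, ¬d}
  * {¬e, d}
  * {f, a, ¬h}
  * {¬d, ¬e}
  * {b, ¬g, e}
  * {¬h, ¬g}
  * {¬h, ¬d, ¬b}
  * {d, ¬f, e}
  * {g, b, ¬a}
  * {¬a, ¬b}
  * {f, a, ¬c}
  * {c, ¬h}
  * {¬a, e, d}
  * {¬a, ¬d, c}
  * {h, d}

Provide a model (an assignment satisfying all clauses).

Try a = False.
Try b = False.
Branch on c: take c = False.
  then h is forced to False.
  then d is forced to True.
  then e is forced to False.
  then g is forced to False.
f is now unconstrained; take f = True.

a = False, b = False, c = False, d = True, e = False, f = True, g = False, h = False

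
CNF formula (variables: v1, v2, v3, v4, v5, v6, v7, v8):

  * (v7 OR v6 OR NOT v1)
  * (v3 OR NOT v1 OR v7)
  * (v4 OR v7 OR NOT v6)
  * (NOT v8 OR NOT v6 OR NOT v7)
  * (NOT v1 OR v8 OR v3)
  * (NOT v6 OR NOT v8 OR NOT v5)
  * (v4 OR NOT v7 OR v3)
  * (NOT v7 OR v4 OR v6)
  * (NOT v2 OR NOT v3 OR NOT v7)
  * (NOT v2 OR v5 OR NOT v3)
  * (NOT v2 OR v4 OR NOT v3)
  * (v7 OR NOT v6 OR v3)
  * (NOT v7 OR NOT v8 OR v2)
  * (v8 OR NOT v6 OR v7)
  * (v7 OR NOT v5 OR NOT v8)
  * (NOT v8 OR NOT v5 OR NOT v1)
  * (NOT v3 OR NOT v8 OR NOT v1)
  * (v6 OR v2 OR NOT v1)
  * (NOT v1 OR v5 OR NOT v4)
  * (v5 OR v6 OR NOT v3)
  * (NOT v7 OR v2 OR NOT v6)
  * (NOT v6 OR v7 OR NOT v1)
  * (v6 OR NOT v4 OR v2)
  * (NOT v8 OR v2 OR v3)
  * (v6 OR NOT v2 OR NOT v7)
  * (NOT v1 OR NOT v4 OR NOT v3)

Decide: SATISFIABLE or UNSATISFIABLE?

SATISFIABLE

Pure literal: v1 appears only negated; assign v1 = False.
Set v2 = True and propagate.
Set v3 = False and propagate.
Try v4 = True.
For the remaining variables, v5 = True, v6 = False, v7 = False, v8 = False works.
Every clause has at least one true literal under this assignment.
So v1=False  v2=True  v3=False  v4=True  v5=True  v6=False  v7=False  v8=False is a satisfying assignment.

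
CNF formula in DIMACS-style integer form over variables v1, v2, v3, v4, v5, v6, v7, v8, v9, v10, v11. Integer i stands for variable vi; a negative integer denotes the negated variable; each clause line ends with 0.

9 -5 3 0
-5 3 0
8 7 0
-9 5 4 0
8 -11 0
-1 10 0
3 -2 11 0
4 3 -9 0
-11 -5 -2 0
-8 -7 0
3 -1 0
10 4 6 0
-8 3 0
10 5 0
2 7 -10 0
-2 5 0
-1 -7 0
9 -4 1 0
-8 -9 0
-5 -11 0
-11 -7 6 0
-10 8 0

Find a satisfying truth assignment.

v3 occurs only positively in the remaining clauses — set v3 = True.
v6 occurs only positively in the remaining clauses — set v6 = True.
Try v1 = False.
Set v2 = False and propagate.
Branch on v4: take v4 = False.
The remaining clauses are satisfied by v5 = True, v7 = True, v8 = False, v9 = True, v10 = False, v11 = False.
Check each clause:
  1. (!v5 || v3 || v9) — v9 is true.
  2. (v3 || !v5) — v3 is true.
  3. (v7 || v8) — v7 is true.
  4. (v4 || v5 || !v9) — v5 is true.
  5. (v8 || !v11) — !v11 is true.
  6. (v10 || !v1) — !v1 is true.
  7. (!v2 || v11 || v3) — v3 is true.
  8. (v4 || !v9 || v3) — v3 is true.
  9. (!v11 || !v2 || !v5) — !v11 is true.
  10. (!v7 || !v8) — !v8 is true.
  11. (!v1 || v3) — v3 is true.
  12. (v10 || v4 || v6) — v6 is true.
  13. (v3 || !v8) — !v8 is true.
  14. (v10 || v5) — v5 is true.
  15. (v2 || v7 || !v10) — !v10 is true.
  16. (!v2 || v5) — v5 is true.
  17. (!v7 || !v1) — !v1 is true.
  18. (v1 || !v4 || v9) — v9 is true.
  19. (!v9 || !v8) — !v8 is true.
  20. (!v11 || !v5) — !v11 is true.
  21. (!v11 || v6 || !v7) — !v11 is true.
  22. (v8 || !v10) — !v10 is true.

v1=F, v2=F, v3=T, v4=F, v5=T, v6=T, v7=T, v8=F, v9=T, v10=F, v11=F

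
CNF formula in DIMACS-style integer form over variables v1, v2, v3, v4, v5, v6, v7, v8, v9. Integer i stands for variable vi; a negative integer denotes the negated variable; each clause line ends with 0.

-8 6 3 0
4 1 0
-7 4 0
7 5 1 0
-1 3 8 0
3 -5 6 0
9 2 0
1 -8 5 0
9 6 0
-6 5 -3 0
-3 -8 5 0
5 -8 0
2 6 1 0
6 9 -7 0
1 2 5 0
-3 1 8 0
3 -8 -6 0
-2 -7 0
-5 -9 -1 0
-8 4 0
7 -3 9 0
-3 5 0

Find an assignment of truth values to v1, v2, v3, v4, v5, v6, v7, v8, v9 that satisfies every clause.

v1=F, v2=T, v3=F, v4=T, v5=T, v6=T, v7=F, v8=F, v9=F

Pure literal: v4 appears only positively; assign v4 = True.
Set v1 = False and propagate.
For the remaining variables, v2 = True, v3 = False, v5 = True, v6 = True, v7 = False, v8 = False, v9 = False works.
Every clause has at least one true literal under this assignment.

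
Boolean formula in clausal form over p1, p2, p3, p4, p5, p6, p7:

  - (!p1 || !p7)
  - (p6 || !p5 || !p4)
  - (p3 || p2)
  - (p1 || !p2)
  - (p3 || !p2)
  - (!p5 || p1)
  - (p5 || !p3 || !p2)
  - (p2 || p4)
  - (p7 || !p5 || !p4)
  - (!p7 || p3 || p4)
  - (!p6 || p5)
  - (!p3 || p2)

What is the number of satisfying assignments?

2

Satisfying assignments:
  p1=T p2=T p3=T p4=F p5=T p6=F p7=F
  p1=T p2=T p3=T p4=F p5=T p6=T p7=F
That's 2 in total.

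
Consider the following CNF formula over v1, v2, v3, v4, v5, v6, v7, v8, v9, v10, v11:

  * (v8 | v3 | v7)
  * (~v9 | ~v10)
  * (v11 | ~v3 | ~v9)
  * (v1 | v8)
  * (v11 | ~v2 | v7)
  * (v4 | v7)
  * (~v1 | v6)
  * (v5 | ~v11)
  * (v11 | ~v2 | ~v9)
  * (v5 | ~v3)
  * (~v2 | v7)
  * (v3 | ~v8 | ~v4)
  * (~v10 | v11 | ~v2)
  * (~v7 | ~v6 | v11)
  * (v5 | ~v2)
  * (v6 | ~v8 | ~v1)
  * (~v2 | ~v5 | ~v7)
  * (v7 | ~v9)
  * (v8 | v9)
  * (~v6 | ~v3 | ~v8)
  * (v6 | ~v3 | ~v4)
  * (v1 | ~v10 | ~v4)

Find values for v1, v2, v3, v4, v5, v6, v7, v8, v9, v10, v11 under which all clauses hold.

v1=F, v2=F, v3=T, v4=F, v5=T, v6=F, v7=T, v8=T, v9=F, v10=T, v11=F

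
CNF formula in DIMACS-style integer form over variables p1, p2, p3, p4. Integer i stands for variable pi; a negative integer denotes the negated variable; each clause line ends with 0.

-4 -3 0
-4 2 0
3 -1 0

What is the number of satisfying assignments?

Satisfying assignments:
  p1=0 p2=0 p3=0 p4=0
  p1=0 p2=0 p3=1 p4=0
  p1=0 p2=1 p3=0 p4=0
  p1=0 p2=1 p3=0 p4=1
  p1=0 p2=1 p3=1 p4=0
  p1=1 p2=0 p3=1 p4=0
  p1=1 p2=1 p3=1 p4=0
Count: 7.

7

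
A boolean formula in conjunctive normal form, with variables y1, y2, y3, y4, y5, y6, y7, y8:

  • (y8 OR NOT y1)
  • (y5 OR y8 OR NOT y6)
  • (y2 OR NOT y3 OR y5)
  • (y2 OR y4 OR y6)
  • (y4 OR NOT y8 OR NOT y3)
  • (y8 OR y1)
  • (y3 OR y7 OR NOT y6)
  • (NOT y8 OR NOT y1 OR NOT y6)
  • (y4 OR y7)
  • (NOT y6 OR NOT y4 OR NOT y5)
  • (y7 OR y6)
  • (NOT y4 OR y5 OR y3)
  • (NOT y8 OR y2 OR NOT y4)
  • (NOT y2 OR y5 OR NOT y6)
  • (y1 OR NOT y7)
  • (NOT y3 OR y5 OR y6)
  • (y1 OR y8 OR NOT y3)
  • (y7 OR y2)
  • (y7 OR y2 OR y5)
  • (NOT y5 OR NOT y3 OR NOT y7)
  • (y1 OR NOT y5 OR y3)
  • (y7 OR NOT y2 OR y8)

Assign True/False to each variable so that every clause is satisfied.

y1=True  y2=True  y3=False  y4=True  y5=True  y6=False  y7=True  y8=True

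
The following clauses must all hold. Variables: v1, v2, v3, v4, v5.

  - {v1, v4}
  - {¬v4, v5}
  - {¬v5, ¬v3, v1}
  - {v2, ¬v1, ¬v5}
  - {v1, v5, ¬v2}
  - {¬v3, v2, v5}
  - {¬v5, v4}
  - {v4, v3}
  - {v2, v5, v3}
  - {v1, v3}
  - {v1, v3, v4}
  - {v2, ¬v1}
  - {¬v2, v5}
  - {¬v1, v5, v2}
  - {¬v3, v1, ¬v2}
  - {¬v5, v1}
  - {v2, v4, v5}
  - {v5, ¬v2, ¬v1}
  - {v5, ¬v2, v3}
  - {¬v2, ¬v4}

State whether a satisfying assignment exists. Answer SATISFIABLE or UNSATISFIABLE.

v5 = True:
  propagation gives v4=True, v1=True, v2=True; an empty clause results — contradiction.
v5 = False:
  propagation gives v4=False, v1=True, v3=True, v2=True; an empty clause results — contradiction.
Every branch closes, so no satisfying assignment exists.

UNSATISFIABLE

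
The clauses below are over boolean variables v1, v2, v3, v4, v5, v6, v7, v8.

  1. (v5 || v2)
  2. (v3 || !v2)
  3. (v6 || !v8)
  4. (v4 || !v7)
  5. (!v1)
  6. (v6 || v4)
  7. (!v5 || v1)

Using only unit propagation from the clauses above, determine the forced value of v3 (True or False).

True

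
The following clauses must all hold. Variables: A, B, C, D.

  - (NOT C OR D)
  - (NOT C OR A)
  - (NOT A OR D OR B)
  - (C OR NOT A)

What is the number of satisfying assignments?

Satisfying assignments:
  A=F B=F C=F D=F
  A=F B=F C=F D=T
  A=F B=T C=F D=F
  A=F B=T C=F D=T
  A=T B=F C=T D=T
  A=T B=T C=T D=T
Count: 6.

6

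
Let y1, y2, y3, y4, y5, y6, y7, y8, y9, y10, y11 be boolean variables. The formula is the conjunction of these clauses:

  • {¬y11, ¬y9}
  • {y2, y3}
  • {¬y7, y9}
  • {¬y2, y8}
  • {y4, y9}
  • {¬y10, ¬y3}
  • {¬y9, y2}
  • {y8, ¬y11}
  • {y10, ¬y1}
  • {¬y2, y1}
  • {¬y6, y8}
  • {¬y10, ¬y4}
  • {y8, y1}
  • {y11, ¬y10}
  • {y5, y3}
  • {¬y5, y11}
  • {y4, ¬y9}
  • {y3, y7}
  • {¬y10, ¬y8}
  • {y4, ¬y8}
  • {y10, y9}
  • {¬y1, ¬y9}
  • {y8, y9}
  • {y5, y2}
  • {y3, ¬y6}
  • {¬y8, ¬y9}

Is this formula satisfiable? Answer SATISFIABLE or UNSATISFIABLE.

y9 = True:
  propagation gives y11=False, y2=True, y8=True; an empty clause results — contradiction.
y9 = False:
  propagation gives y7=False, y4=True, y10=False; an empty clause results — contradiction.
Every branch closes, so no satisfying assignment exists.

UNSATISFIABLE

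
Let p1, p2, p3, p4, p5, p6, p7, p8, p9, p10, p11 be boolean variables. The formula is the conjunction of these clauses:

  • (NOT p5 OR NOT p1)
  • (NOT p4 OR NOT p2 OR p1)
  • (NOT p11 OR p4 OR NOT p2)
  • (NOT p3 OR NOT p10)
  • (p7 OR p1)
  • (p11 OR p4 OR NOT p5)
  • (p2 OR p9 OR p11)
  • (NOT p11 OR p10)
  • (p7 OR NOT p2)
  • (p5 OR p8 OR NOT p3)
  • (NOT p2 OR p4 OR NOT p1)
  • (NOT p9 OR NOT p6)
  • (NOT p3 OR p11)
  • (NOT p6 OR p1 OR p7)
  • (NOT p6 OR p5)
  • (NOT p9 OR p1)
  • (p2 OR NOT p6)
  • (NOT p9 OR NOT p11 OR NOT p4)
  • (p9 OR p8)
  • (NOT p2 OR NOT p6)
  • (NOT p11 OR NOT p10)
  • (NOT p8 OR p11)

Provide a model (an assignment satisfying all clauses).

p1=True, p2=False, p3=False, p4=False, p5=False, p6=False, p7=True, p8=False, p9=True, p10=False, p11=False

p3 occurs only negated in the remaining clauses — set p3 = False.
p6 occurs only negated in the remaining clauses — set p6 = False.
Try p1 = True.
  then p5 is forced to False.
Branch on p2: take p2 = False.
For the remaining variables, p4 = False, p7 = True, p8 = False, p9 = True, p10 = False, p11 = False works.
Every clause has at least one true literal under this assignment.
Check each clause:
  1. (NOT p1 OR NOT p5) — NOT p5 is true.
  2. (NOT p2 OR NOT p4 OR p1) — p1 is true.
  3. (NOT p11 OR p4 OR NOT p2) — NOT p11 is true.
  4. (NOT p10 OR NOT p3) — NOT p3 is true.
  5. (p7 OR p1) — p1 is true.
  6. (p4 OR p11 OR NOT p5) — NOT p5 is true.
  7. (p11 OR p9 OR p2) — p9 is true.
  8. (NOT p11 OR p10) — NOT p11 is true.
  9. (NOT p2 OR p7) — NOT p2 is true.
  10. (NOT p3 OR p5 OR p8) — NOT p3 is true.
  11. (p4 OR NOT p2 OR NOT p1) — NOT p2 is true.
  12. (NOT p9 OR NOT p6) — NOT p6 is true.
  13. (p11 OR NOT p3) — NOT p3 is true.
  14. (p7 OR NOT p6 OR p1) — p1 is true.
  15. (p5 OR NOT p6) — NOT p6 is true.
  16. (NOT p9 OR p1) — p1 is true.
  17. (p2 OR NOT p6) — NOT p6 is true.
  18. (NOT p9 OR NOT p11 OR NOT p4) — NOT p4 is true.
  19. (p8 OR p9) — p9 is true.
  20. (NOT p6 OR NOT p2) — NOT p6 is true.
  21. (NOT p11 OR NOT p10) — NOT p11 is true.
  22. (p11 OR NOT p8) — NOT p8 is true.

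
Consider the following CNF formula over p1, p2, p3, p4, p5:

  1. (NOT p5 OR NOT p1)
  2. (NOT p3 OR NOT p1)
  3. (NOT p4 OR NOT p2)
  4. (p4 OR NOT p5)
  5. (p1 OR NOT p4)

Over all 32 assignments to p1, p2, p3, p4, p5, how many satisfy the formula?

Case analysis on p1 and p4:
  p1=T, p4=T: remaining (p2,p3,p5) ∈ {(F,F,F)} — 1.
  p1=T, p4=F: remaining (p2,p3,p5) ∈ {(F,F,F); (T,F,F)} — 2.
  p1=F, p4=T: a clause becomes empty — 0.
  p1=F, p4=F: remaining (p2,p3,p5) ∈ {(F,F,F); (F,T,F); (T,F,F); (T,T,F)} — 4.
Total: 1 + 2 + 0 + 4 = 7.

7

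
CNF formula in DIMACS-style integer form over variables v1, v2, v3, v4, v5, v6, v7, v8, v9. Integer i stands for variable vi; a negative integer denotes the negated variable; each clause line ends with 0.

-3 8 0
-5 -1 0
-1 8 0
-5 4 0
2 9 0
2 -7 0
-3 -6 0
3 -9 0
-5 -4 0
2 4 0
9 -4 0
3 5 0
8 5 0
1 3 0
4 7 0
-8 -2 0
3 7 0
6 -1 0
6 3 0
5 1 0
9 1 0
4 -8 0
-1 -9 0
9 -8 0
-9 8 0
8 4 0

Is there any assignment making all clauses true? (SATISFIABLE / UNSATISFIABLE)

v8 = True:
  propagation gives v2=False, v9=True, v7=False, v3=True; an empty clause results — contradiction.
v8 = False:
  propagation gives v3=False, v1=False; an empty clause results — contradiction.
Every branch closes, so no satisfying assignment exists.

UNSATISFIABLE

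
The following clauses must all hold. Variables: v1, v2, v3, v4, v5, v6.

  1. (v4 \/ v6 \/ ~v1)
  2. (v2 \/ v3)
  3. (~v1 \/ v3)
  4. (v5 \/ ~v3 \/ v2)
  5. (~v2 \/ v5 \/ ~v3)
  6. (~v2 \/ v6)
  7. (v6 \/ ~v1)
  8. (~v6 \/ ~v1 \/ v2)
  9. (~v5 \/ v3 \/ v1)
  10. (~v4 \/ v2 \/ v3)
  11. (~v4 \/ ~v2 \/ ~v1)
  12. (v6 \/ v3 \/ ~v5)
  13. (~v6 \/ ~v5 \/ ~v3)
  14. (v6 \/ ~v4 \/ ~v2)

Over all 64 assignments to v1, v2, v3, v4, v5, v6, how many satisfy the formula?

Satisfying assignments:
  v1=F v2=F v3=T v4=F v5=T v6=F
  v1=F v2=F v3=T v4=T v5=T v6=F
  v1=F v2=T v3=F v4=F v5=F v6=T
  v1=F v2=T v3=F v4=T v5=F v6=T
That's 4 in total.

4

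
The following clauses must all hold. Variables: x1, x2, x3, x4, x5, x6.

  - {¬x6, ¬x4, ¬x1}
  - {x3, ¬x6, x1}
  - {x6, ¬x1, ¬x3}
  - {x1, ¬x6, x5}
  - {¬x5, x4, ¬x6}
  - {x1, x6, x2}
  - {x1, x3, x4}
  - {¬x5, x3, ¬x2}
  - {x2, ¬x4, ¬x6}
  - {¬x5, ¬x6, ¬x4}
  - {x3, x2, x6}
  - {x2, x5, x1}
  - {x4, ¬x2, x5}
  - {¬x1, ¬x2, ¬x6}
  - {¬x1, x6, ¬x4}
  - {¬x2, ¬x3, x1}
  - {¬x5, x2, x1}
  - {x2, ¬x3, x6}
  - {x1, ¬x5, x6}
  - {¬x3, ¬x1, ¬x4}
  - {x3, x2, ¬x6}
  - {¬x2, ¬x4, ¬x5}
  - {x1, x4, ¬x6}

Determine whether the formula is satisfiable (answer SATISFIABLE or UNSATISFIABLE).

Try x1 = True.
Set x2 = False and propagate.
Set x3 = True and propagate.
  then x6 is forced to True.
  then x4 is forced to False.
  then x5 is forced to False.
Every clause has at least one true literal under this assignment.
So x1 = T  x2 = F  x3 = T  x4 = F  x5 = F  x6 = T is a satisfying assignment.

SATISFIABLE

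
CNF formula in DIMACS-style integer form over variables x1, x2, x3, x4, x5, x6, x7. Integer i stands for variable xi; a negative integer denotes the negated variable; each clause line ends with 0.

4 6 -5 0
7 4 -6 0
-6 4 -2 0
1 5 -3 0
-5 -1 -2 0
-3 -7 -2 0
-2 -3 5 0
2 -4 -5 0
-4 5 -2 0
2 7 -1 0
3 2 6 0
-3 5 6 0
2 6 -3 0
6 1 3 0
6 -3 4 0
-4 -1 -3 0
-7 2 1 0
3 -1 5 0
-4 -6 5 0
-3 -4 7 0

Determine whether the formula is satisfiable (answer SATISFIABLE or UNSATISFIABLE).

Branch on x1: take x1 = False.
Branch on x2: take x2 = True.
Set x3 = False and propagate.
  then x6 is forced to True.
  then x4 is forced to True.
  then x5 is forced to True.
x7 is now unconstrained; take x7 = False.
So x1=False  x2=True  x3=False  x4=True  x5=True  x6=True  x7=False is a satisfying assignment.

SATISFIABLE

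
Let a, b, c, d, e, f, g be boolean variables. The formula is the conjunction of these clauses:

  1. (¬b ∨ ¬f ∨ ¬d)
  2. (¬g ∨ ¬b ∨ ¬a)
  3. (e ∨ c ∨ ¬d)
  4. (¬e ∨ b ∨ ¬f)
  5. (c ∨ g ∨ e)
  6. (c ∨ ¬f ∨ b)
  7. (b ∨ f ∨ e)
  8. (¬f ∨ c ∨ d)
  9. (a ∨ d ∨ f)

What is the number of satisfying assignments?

Case analysis on f and b:
  f=T, b=T: e free; 3 ways for (a,c,d,g) × 2^1 = 6.
  f=T, b=F: forces c=T; e=F; a, d, g free → 2^3 = 8.
  f=F, b=T: 12 of the 32 assignments to (a,c,d,e,g) work.
  f=F, b=F: c, g free; 3 ways for (a,d,e) × 2^2 = 12.
Total: 6 + 8 + 12 + 12 = 38.

38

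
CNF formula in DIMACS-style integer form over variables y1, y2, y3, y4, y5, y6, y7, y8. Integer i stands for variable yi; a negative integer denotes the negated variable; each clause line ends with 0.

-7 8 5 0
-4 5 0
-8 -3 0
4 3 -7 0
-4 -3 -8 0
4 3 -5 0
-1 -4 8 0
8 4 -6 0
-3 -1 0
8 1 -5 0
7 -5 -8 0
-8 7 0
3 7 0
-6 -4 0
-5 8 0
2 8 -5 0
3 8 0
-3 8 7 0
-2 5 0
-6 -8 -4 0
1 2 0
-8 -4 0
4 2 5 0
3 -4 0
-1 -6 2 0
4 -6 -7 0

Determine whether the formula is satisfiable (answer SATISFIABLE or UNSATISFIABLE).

y8 = True:
  propagation gives y3=False, y7=True, y4=True; an empty clause results — contradiction.
y8 = False:
  propagation gives y5=False, y7=False, y4=False, y6=False; an empty clause results — contradiction.
Every branch closes, so no satisfying assignment exists.

UNSATISFIABLE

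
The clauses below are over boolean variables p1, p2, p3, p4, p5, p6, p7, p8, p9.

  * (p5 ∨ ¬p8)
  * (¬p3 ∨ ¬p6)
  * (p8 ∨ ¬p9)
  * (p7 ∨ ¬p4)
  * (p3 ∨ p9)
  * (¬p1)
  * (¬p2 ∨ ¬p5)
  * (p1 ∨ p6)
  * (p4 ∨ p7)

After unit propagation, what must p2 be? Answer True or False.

False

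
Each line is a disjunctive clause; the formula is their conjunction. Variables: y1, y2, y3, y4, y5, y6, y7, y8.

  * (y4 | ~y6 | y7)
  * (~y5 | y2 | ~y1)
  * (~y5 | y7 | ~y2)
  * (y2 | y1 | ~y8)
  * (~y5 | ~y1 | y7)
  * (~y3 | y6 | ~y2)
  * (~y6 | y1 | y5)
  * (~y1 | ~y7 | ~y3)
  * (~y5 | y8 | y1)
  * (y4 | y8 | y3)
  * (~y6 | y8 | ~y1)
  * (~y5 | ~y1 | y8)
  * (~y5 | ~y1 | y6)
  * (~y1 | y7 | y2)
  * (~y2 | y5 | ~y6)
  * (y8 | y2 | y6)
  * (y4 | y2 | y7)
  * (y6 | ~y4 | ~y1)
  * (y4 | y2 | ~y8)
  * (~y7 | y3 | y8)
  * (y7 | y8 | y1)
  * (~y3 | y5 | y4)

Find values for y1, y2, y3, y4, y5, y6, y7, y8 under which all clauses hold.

Set y1 = False and propagate.
Try y2 = True.
The remaining clauses are satisfied by y3 = True, y4 = False, y5 = True, y6 = True, y7 = True, y8 = True.

y1=F, y2=T, y3=T, y4=F, y5=T, y6=T, y7=T, y8=T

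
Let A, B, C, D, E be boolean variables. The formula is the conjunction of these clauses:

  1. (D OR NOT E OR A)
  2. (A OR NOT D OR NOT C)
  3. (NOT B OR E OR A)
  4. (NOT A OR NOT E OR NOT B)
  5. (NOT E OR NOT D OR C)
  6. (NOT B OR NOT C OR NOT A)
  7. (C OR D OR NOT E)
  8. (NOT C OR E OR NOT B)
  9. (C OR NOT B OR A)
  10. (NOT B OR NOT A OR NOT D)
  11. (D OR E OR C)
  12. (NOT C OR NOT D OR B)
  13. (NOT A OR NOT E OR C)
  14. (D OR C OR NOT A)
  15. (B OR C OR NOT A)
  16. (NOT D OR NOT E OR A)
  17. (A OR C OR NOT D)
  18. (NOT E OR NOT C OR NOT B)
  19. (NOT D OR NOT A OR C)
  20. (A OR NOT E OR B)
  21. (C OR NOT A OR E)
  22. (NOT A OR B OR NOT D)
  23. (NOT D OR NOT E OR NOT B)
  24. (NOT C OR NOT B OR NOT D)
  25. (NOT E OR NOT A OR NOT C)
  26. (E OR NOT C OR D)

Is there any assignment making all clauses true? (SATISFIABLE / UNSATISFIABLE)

C = True:
  B = True:
    propagation gives A=False, D=False, E=False; an empty clause results — contradiction.
  B = False:
    propagation gives D=False, E=True, A=True; an empty clause results — contradiction.
C = False:
  A = True:
    propagation gives E=False; an empty clause results — contradiction.
  A = False:
    propagation gives B=False, D=False, E=False; an empty clause results — contradiction.
Every branch closes, so no satisfying assignment exists.

UNSATISFIABLE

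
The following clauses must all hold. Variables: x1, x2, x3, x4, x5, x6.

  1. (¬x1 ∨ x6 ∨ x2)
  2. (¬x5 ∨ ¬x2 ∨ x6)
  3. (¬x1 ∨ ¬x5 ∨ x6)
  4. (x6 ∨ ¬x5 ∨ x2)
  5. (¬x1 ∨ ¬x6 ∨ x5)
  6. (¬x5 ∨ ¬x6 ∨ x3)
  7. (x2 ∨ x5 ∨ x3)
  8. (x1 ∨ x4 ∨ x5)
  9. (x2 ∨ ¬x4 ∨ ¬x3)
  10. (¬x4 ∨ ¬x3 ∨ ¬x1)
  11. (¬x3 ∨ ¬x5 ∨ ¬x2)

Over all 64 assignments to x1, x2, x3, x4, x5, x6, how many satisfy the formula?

Case analysis on x5 and x2:
  x5=1, x2=1: a clause becomes empty — 0.
  x5=1, x2=0: remaining (x1,x3,x4,x6) ∈ {(0,1,0,1); (1,1,0,1)} — 2.
  x5=0, x2=1: 7 of the 16 assignments to (x1,x3,x4,x6) work.
  x5=0, x2=0: a clause becomes empty — 0.
Total: 0 + 2 + 7 + 0 = 9.

9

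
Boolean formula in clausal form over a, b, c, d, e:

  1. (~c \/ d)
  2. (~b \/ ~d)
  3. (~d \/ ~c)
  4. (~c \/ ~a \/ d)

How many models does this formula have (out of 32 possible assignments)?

Split on d, then c.
  d=1, c=1: a clause becomes empty — 0.
  d=1, c=0: remaining (a,b,e) ∈ {(0,0,0); (0,0,1); (1,0,0); (1,0,1)} — 4.
  d=0, c=1: a clause becomes empty — 0.
  d=0, c=0: a, b, e free → 2^3 = 8.
Total: 0 + 4 + 0 + 8 = 12.

12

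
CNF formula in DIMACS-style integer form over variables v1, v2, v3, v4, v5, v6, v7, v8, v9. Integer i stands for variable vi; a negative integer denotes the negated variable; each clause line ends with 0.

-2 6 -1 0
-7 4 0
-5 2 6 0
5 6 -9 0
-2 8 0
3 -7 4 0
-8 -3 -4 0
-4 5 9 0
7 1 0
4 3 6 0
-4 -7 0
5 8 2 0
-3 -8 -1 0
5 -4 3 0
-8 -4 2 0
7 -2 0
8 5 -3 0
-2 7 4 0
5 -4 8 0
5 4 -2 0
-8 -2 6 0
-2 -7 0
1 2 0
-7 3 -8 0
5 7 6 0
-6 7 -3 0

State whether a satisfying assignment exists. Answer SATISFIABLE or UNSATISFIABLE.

SATISFIABLE

Try v1 = True.
Branch on v2: take v2 = False.
For the remaining variables, v3 = False, v4 = False, v5 = False, v6 = True, v7 = False, v8 = True, v9 = False works.
So v1=1, v2=0, v3=0, v4=0, v5=0, v6=1, v7=0, v8=1, v9=0 is a satisfying assignment.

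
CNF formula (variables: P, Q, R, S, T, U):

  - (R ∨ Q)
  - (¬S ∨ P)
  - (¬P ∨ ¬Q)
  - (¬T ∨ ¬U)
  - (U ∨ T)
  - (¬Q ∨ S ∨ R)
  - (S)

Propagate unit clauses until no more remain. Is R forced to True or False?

(S) is a unit clause: S = True.
(P ∨ ¬S) with S = True leaves only P, so P = True.
In (¬P ∨ ¬Q), ¬P is now false; ¬Q must hold, so Q = False.
In (R ∨ Q), Q is now false; R must hold, so R = True.

True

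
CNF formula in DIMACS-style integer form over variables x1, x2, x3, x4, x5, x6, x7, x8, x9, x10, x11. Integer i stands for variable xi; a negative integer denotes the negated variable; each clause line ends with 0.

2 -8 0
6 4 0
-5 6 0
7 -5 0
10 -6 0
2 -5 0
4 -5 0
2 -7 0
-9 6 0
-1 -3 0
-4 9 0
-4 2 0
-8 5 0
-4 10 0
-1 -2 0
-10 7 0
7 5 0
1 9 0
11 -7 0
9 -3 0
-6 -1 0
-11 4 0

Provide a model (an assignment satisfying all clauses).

x1 = False, x2 = True, x3 = True, x4 = True, x5 = False, x6 = True, x7 = True, x8 = False, x9 = True, x10 = True, x11 = True

Check each clause:
  1. {¬x8, x2} — ¬x8 is true.
  2. {x6, x4} — x4 is true.
  3. {x6, ¬x5} — ¬x5 is true.
  4. {x7, ¬x5} — ¬x5 is true.
  5. {x10, ¬x6} — x10 is true.
  6. {¬x5, x2} — x2 is true.
  7. {x4, ¬x5} — ¬x5 is true.
  8. {¬x7, x2} — x2 is true.
  9. {x6, ¬x9} — x6 is true.
  10. {¬x1, ¬x3} — ¬x1 is true.
  11. {x9, ¬x4} — x9 is true.
  12. {x2, ¬x4} — x2 is true.
  13. {x5, ¬x8} — ¬x8 is true.
  14. {x10, ¬x4} — x10 is true.
  15. {¬x1, ¬x2} — ¬x1 is true.
  16. {¬x10, x7} — x7 is true.
  17. {x5, x7} — x7 is true.
  18. {x1, x9} — x9 is true.
  19. {¬x7, x11} — x11 is true.
  20. {¬x3, x9} — x9 is true.
  21. {¬x1, ¬x6} — ¬x1 is true.
  22. {x4, ¬x11} — x4 is true.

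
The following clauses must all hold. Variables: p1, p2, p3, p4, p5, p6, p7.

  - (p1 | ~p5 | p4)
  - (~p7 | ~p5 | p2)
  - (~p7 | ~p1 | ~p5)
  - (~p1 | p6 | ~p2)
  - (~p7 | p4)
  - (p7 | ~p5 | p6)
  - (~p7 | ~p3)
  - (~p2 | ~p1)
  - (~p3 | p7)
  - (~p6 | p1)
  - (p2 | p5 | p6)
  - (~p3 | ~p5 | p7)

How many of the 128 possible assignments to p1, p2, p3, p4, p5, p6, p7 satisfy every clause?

9

Split on p7, then p5.
  p7=1, p5=1: remaining (p1,p2,p3,p4,p6) ∈ {(0,1,0,1,0)} — 1.
  p7=1, p5=0: remaining (p1,p2,p3,p4,p6) ∈ {(0,1,0,1,0); (1,0,0,1,1)} — 2.
  p7=0, p5=1: remaining (p1,p2,p3,p4,p6) ∈ {(1,0,0,0,1); (1,0,0,1,1)} — 2.
  p7=0, p5=0: remaining (p1,p2,p3,p4,p6) ∈ {(0,1,0,0,0); (0,1,0,1,0); (1,0,0,0,1); (1,0,0,1,1)} — 4.
Total: 1 + 2 + 2 + 4 = 9.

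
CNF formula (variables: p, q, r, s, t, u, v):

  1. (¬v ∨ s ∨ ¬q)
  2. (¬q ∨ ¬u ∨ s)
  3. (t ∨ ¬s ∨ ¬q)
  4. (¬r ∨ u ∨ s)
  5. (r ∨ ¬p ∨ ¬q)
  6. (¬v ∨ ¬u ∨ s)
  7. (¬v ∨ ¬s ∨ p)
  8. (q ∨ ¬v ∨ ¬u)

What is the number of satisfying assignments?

46

Case analysis on s and q:
  s=1, q=1: u free; 4 ways for (p,r,t,v) × 2^1 = 8.
  s=1, q=0: r, t free; 5 ways for (p,u,v) × 2^2 = 20.
  s=0, q=1: remaining (p,r,t,u,v) ∈ {(0,0,0,0,0); (0,0,1,0,0)} — 2.
  s=0, q=0: p, t free; 4 ways for (r,u,v) × 2^2 = 16.
Total: 8 + 20 + 2 + 16 = 46.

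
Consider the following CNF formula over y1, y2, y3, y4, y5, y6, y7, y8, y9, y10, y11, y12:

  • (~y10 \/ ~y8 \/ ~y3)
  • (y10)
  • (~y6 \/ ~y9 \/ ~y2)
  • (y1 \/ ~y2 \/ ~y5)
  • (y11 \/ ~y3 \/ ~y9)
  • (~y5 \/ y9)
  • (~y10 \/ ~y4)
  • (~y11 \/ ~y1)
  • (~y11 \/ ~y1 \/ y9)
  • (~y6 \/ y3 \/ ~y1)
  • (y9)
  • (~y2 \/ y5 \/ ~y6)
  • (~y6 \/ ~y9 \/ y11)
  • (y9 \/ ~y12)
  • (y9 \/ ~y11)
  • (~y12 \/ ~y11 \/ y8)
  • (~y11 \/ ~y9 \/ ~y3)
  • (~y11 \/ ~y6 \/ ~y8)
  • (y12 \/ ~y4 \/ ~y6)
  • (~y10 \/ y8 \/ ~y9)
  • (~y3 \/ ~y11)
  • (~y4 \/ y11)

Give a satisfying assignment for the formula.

The clause (y10) is unit: y10 must be True.
(~y4) is a unit clause, so y4 = False.
(y9) is a unit clause, so y9 = True.
The clause (y8) is unit: y8 must be True.
The clause (~y3) is unit: y3 must be False.
y2 occurs only negated in the remaining clauses — set y2 = False.
Pure literal: y6 appears only negated; assign y6 = False.
Branch on y1: take y1 = True.
  then y11 is forced to False.
y5, y7, y12 are now unconstrained; take y5 = True, y7 = True, y12 = True.

y1=True, y2=False, y3=False, y4=False, y5=True, y6=False, y7=True, y8=True, y9=True, y10=True, y11=False, y12=True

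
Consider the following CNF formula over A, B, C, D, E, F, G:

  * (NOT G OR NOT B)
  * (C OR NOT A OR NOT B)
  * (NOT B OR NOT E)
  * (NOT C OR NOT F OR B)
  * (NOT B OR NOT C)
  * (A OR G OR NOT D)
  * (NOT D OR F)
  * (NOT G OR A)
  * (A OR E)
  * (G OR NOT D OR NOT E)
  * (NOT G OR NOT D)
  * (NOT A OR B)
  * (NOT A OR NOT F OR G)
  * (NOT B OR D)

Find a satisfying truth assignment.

A=F, B=F, C=F, D=F, E=T, F=F, G=F

Check each clause:
  1. (NOT B OR NOT G) — NOT G is true.
  2. (C OR NOT A OR NOT B) — NOT A is true.
  3. (NOT E OR NOT B) — NOT B is true.
  4. (NOT C OR B OR NOT F) — NOT F is true.
  5. (NOT B OR NOT C) — NOT C is true.
  6. (A OR G OR NOT D) — NOT D is true.
  7. (F OR NOT D) — NOT D is true.
  8. (NOT G OR A) — NOT G is true.
  9. (E OR A) — E is true.
  10. (NOT E OR NOT D OR G) — NOT D is true.
  11. (NOT G OR NOT D) — NOT G is true.
  12. (NOT A OR B) — NOT A is true.
  13. (NOT A OR G OR NOT F) — NOT F is true.
  14. (D OR NOT B) — NOT B is true.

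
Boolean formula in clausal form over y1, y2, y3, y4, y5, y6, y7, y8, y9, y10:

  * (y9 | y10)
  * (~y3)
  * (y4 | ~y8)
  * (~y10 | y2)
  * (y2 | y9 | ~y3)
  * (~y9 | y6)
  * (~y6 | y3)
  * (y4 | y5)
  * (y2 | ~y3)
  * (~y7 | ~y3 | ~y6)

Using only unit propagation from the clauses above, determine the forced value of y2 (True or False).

(~y3) is a unit clause: y3 = False.
In (~y6 | y3), y3 is now false; ~y6 must hold, so y6 = False.
(~y9 | y6): since y6 = False, the clause reduces to (~y9). y9 = False.
(y10 | y9) with y9 = False leaves only y10, so y10 = True.
From (~y10 | y2) and y10 = True: y2 = True.

True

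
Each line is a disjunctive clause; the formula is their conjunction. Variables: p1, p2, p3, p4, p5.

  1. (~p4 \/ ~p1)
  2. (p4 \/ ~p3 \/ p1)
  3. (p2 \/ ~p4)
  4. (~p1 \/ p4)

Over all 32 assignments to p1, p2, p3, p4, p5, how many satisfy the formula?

8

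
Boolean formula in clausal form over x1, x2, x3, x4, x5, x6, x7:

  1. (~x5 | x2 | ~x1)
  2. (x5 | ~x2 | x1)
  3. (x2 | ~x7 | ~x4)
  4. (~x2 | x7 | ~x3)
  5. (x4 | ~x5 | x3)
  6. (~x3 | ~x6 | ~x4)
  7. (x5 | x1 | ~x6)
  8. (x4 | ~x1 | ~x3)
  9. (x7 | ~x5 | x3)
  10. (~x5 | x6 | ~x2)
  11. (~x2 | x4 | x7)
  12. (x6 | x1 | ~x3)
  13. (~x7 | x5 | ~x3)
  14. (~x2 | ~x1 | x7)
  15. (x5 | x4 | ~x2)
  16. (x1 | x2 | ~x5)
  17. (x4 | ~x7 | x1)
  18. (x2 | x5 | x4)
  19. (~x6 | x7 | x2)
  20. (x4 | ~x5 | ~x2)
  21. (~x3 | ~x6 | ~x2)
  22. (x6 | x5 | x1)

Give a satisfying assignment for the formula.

x1=T, x2=T, x3=F, x4=T, x5=F, x6=T, x7=T

Check each clause:
  1. (~x5 | ~x1 | x2) — x2 is true.
  2. (~x2 | x5 | x1) — x1 is true.
  3. (x2 | ~x7 | ~x4) — x2 is true.
  4. (~x3 | ~x2 | x7) — ~x3 is true.
  5. (x4 | x3 | ~x5) — ~x5 is true.
  6. (~x6 | ~x3 | ~x4) — ~x3 is true.
  7. (x1 | ~x6 | x5) — x1 is true.
  8. (~x3 | ~x1 | x4) — x4 is true.
  9. (~x5 | x7 | x3) — x7 is true.
  10. (~x5 | ~x2 | x6) — ~x5 is true.
  11. (~x2 | x7 | x4) — x4 is true.
  12. (x1 | x6 | ~x3) — x1 is true.
  13. (x5 | ~x7 | ~x3) — ~x3 is true.
  14. (x7 | ~x2 | ~x1) — x7 is true.
  15. (x5 | x4 | ~x2) — x4 is true.
  16. (~x5 | x2 | x1) — x1 is true.
  17. (~x7 | x4 | x1) — x1 is true.
  18. (x4 | x2 | x5) — x2 is true.
  19. (x7 | x2 | ~x6) — x2 is true.
  20. (~x5 | ~x2 | x4) — ~x5 is true.
  21. (~x2 | ~x3 | ~x6) — ~x3 is true.
  22. (x6 | x5 | x1) — x1 is true.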